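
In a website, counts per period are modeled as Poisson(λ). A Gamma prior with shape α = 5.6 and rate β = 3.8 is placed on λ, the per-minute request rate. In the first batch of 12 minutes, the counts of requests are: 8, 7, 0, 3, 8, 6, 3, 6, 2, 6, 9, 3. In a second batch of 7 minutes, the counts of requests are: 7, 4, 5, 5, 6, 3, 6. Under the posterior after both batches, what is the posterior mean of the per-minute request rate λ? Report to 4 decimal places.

With a Gamma(shape α, rate β) prior, the Poisson likelihood is conjugate: the posterior is Gamma(α + ΣXᵢ, β + n).
Batch 1: sum of counts S = 61 over n = 12 minutes.
After batch 1: Gamma(α+S, β+n) = Gamma(5.6+61, 3.8+12) = Gamma(66.6, 15.8).
Batch 2: sum of counts S = 36 over n = 7 minutes.
After batch 2: Gamma(α+S, β+n) = Gamma(66.6+36, 15.8+7) = Gamma(102.6, 22.8).
Posterior mean = α/β = 102.6/22.8 = 4.5000.

4.5000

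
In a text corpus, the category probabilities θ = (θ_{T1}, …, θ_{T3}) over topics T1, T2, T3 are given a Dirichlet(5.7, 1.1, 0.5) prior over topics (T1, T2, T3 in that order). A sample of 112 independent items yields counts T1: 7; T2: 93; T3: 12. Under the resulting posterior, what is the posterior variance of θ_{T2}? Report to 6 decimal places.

The Dirichlet prior is conjugate to the Multinomial likelihood: each posterior αⱼ = prior αⱼ + observed count nⱼ.
Posterior concentration: (12.7, 94.1, 12.5), total = 119.3.
Var[θ_j] = α_j(Σα−α_j)/((Σα)²(Σα+1)) = 94.1·25.2/(119.3²·120.3) = 0.001385.

0.001385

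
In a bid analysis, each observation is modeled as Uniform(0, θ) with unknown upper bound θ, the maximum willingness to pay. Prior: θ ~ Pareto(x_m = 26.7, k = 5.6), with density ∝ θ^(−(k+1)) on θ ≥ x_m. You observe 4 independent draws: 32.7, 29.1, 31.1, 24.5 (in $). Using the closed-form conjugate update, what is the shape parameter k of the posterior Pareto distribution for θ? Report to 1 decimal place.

9.6

A Pareto(scale x_m, shape k) prior on the upper bound θ of Uniform(0, θ) is conjugate: posterior is Pareto(max(x_m, max xᵢ), k + n).
Sample maximum = 32.7; prior scale x_m = 26.7 → posterior scale = max = 32.7.
Posterior shape = 5.6 + 4 = 9.6.
Posterior shape k = 9.6.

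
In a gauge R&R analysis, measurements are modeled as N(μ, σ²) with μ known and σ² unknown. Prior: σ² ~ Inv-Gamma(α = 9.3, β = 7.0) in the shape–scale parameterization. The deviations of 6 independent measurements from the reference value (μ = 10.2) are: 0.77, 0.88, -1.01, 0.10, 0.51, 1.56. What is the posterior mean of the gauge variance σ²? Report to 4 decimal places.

With known mean μ and an Inverse-Gamma(α, β) prior on σ², the Normal likelihood is conjugate: posterior is Inv-Gamma(α + n/2, β + Σ(xᵢ−μ)²/2).
Σ(xᵢ−μ)² = (0.77)² + (0.88)² + (-1.01)² + (0.10)² + (0.51)² + (1.56)² = 5.0911.
Posterior: Inv-Gamma(9.3 + 6/2, 7.0 + 5.0911/2) = Inv-Gamma(12.30, 9.54555).
E[σ²|data] = β/(α−1) = 9.54555/11.30 = 0.8447.

0.8447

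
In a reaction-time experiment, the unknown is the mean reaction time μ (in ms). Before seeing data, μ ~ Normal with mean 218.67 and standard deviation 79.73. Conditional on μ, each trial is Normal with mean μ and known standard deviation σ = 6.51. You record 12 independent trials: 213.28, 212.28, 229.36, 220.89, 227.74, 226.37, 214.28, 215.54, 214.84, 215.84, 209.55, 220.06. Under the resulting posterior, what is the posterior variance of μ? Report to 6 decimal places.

For Normal data with known variance σ², a Normal(μ₀, σ₀²) prior on μ is conjugate. Posterior precision = 1/σ₀² + n/σ²; posterior mean is the precision-weighted average of μ₀ and x̄.
σ₀² = 79.73² = 6356.8729, σ² = 6.51² = 42.3801; σ² + n·σ₀² = 42.3801 + 12·6356.8729 = 76324.8549.
Posterior precision = 1/σ₀² + n/σ² = 1/6356.8729 + 12/42.3801 = (σ² + n·σ₀²)/(σ₀²σ²) = 76324.8549/(6356.8729·42.3801); posterior variance σₙ² = σ₀²σ²/(σ² + n·σ₀²) = 6356.8729·42.3801/76324.8549 = 3.529714.

3.529714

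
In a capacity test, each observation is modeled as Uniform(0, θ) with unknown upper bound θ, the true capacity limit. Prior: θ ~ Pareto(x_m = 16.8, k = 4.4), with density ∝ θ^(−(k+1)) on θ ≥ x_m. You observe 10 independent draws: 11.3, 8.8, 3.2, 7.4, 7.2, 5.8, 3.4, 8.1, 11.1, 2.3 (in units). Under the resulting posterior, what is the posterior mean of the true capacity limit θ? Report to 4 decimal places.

18.0537

A Pareto(scale x_m, shape k) prior on the upper bound θ of Uniform(0, θ) is conjugate: posterior is Pareto(max(x_m, max xᵢ), k + n).
Sample maximum = 11.3; prior scale x_m = 16.8 → posterior scale = max = 16.8.
Posterior shape = 4.4 + 10 = 14.4.
E[θ|data] = k·x_m/(k−1) = 14.4·16.8/13.4 = 18.0537.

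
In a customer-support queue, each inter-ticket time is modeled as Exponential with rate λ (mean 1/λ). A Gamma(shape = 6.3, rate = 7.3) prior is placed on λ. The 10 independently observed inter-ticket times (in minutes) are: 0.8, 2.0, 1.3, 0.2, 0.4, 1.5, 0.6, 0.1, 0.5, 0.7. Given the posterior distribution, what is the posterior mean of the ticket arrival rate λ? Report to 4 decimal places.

1.0584

With a Gamma(shape α, rate β) prior on the exponential rate λ, the posterior after n observations with total T = Σxᵢ is Gamma(α+n, β+T).
Sum of observations T = 8.1 minutes; n = 10.
Posterior: Gamma(6.3+10, 7.3+8.1) = Gamma(16.3, 15.4).
Posterior mean of λ = α/β = 16.3/15.4 = 1.0584.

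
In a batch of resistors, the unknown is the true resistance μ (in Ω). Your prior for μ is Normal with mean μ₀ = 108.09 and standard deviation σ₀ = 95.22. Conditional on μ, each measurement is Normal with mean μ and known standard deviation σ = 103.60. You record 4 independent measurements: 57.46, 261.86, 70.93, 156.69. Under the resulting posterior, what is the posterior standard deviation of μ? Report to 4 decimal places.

For Normal data with known variance σ², a Normal(μ₀, σ₀²) prior on μ is conjugate. Posterior precision = 1/σ₀² + n/σ²; posterior mean is the precision-weighted average of μ₀ and x̄.
σ₀² = 95.22² = 9066.8484, σ² = 103.60² = 10732.96; σ² + n·σ₀² = 10732.96 + 4·9066.8484 = 47000.3536.
Posterior precision = 1/σ₀² + n/σ² = 1/9066.8484 + 4/10732.96 = (σ² + n·σ₀²)/(σ₀²σ²) = 47000.3536/(9066.8484·10732.96); posterior variance σₙ² = σ₀²σ²/(σ² + n·σ₀²) = 9066.8484·10732.96/47000.3536 = 2070.497640.
Posterior SD = √σₙ² = √(9066.8484·10732.96/47000.3536) = 45.5027.

45.5027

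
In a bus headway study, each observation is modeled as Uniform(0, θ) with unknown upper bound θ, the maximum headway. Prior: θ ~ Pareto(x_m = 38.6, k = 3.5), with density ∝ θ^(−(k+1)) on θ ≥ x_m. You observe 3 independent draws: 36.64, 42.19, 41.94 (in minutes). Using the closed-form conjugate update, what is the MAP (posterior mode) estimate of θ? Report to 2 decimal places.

A Pareto(scale x_m, shape k) prior on the upper bound θ of Uniform(0, θ) is conjugate: posterior is Pareto(max(x_m, max xᵢ), k + n).
Sample maximum = 42.19; prior scale x_m = 38.6 → posterior scale = max = 42.19.
Posterior shape = 3.5 + 3 = 6.5.
The Pareto density is decreasing on [x_m, ∞), so the mode is x_m = 42.19.

42.19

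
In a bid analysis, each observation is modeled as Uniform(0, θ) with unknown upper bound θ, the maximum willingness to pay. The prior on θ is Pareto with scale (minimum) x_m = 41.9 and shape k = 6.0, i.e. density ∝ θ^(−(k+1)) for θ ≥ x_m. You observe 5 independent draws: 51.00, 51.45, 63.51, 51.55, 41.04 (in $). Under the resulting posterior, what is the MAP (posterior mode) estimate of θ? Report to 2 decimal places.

A Pareto(scale x_m, shape k) prior on the upper bound θ of Uniform(0, θ) is conjugate: posterior is Pareto(max(x_m, max xᵢ), k + n).
Sample maximum = 63.51; prior scale x_m = 41.9 → posterior scale = max = 63.51.
Posterior shape = 6.0 + 5 = 11.0.
The Pareto density is decreasing on [x_m, ∞), so the mode is x_m = 63.51.

63.51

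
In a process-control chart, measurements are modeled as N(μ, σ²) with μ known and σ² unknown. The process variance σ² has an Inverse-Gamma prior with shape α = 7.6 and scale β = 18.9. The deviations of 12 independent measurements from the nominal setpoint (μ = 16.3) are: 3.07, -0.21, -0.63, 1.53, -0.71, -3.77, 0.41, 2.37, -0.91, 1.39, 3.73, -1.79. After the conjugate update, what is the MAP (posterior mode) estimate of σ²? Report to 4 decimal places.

With known mean μ and an Inverse-Gamma(α, β) prior on σ², the Normal likelihood is conjugate: posterior is Inv-Gamma(α + n/2, β + Σ(xᵢ−μ)²/2).
Σ(xᵢ−μ)² = (3.07)² + (-0.21)² + (-0.63)² + (1.53)² + (-0.71)² + (-3.77)² + (0.41)² + (2.37)² + (-0.91)² + (1.39)² + (3.73)² + (-1.79)² = 52.5860.
Posterior: Inv-Gamma(7.6 + 12/2, 18.9 + 52.5860/2) = Inv-Gamma(13.60, 45.19300).
Mode = β/(α+1) = 45.19300/14.60 = 3.0954.

3.0954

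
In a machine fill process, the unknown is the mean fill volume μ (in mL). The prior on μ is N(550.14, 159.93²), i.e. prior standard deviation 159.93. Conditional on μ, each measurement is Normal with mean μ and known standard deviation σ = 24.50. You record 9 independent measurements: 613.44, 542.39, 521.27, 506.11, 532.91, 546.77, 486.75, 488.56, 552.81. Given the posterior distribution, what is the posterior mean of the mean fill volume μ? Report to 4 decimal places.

532.3808

For Normal data with known variance σ², a Normal(μ₀, σ₀²) prior on μ is conjugate. Posterior precision = 1/σ₀² + n/σ²; posterior mean is the precision-weighted average of μ₀ and x̄.
Σxᵢ = 613.44 + 542.39 + 521.27 + 506.11 + 532.91 + 546.77 + 486.75 + 488.56 + 552.81 = 4791.01, so n·x̄ = 4791.01.
σ₀² = 159.93² = 25577.6049, σ² = 24.50² = 600.25; σ² + n·σ₀² = 600.25 + 9·25577.6049 = 230798.6941.
Posterior mean = (μ₀/σ₀² + n·x̄/σ²)/(1/σ₀² + n/σ²) = (σ²·μ₀ + σ₀²·n·x̄)/(σ² + n·σ₀²) = (600.25·550.14 + 25577.6049·4791.01)/230798.6941 = 122872782.386949/230798.6941 = 532.3808.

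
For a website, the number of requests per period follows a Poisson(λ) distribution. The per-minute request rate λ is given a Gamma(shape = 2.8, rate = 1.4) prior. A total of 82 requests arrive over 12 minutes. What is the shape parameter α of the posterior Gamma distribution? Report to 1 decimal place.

With a Gamma(shape α, rate β) prior, the Poisson likelihood is conjugate: the posterior is Gamma(α + ΣXᵢ, β + n).
Posterior: Gamma(α+S, β+n) = Gamma(2.8+82, 1.4+12) = Gamma(84.8, 13.4).
Posterior α = 84.8.

84.8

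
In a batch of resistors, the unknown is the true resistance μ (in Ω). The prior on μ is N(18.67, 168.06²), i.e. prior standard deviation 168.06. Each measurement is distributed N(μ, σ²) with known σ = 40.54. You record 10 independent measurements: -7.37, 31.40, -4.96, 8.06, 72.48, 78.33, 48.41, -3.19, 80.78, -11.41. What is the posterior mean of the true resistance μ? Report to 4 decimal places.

29.1918

For Normal data with known variance σ², a Normal(μ₀, σ₀²) prior on μ is conjugate. Posterior precision = 1/σ₀² + n/σ²; posterior mean is the precision-weighted average of μ₀ and x̄.
Σxᵢ = (-7.37) + 31.40 + (-4.96) + 8.06 + 72.48 + 78.33 + 48.41 + (-3.19) + 80.78 + (-11.41) = 292.53, so n·x̄ = 292.53.
σ₀² = 168.06² = 28244.1636, σ² = 40.54² = 1643.4916; σ² + n·σ₀² = 1643.4916 + 10·28244.1636 = 284085.1276.
Posterior mean = (μ₀/σ₀² + n·x̄/σ²)/(1/σ₀² + n/σ²) = (σ²·μ₀ + σ₀²·n·x̄)/(σ² + n·σ₀²) = (1643.4916·18.67 + 28244.1636·292.53)/284085.1276 = 8292949.16608/284085.1276 = 29.1918.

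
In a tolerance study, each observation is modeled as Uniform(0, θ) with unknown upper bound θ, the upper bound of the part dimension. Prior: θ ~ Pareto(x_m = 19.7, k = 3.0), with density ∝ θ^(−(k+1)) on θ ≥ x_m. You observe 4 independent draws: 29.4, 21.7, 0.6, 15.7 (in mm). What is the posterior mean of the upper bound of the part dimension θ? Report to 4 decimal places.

A Pareto(scale x_m, shape k) prior on the upper bound θ of Uniform(0, θ) is conjugate: posterior is Pareto(max(x_m, max xᵢ), k + n).
Sample maximum = 29.4; prior scale x_m = 19.7 → posterior scale = max = 29.4.
Posterior shape = 3.0 + 4 = 7.0.
E[θ|data] = k·x_m/(k−1) = 7.0·29.4/6.0 = 34.3000.

34.3000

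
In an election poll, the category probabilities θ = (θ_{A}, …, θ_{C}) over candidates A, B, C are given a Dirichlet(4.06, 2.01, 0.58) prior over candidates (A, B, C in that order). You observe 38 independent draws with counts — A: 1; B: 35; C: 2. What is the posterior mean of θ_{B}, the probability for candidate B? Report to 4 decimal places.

0.8289

The Dirichlet prior is conjugate to the Multinomial likelihood: each posterior αⱼ = prior αⱼ + observed count nⱼ.
Posterior concentration: (5.06, 37.01, 2.58), total = 44.65.
E[θ_{B}|data] = α_{B}/Σα = 37.01/44.65 = 0.8289.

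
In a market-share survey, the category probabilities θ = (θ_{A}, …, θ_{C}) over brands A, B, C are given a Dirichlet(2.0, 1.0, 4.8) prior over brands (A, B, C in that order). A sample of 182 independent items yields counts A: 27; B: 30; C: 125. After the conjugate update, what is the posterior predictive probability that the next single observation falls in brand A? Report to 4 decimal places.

0.1528

The Dirichlet prior is conjugate to the Multinomial likelihood: each posterior αⱼ = prior αⱼ + observed count nⱼ.
Posterior concentration: (29.0, 31.0, 129.8), total = 189.8.
P(next = A | data) = α_{A}/Σα = 0.1528.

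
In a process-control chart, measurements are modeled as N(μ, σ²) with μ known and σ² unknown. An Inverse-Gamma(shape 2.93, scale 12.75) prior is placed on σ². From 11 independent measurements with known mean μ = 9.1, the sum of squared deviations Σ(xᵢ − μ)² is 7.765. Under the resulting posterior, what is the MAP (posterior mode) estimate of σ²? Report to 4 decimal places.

With known mean μ and an Inverse-Gamma(α, β) prior on σ², the Normal likelihood is conjugate: posterior is Inv-Gamma(α + n/2, β + Σ(xᵢ−μ)²/2).
Posterior: Inv-Gamma(2.93 + 11/2, 12.75 + 7.765/2) = Inv-Gamma(8.43, 16.6325).
Mode = β/(α+1) = 16.6325/9.43 = 1.7638.

1.7638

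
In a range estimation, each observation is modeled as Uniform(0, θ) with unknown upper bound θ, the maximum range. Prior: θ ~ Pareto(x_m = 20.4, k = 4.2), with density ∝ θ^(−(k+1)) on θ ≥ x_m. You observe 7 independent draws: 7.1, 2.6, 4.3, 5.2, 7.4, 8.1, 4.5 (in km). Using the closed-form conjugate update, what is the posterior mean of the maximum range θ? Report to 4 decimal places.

22.4000

A Pareto(scale x_m, shape k) prior on the upper bound θ of Uniform(0, θ) is conjugate: posterior is Pareto(max(x_m, max xᵢ), k + n).
Sample maximum = 8.1; prior scale x_m = 20.4 → posterior scale = max = 20.4.
Posterior shape = 4.2 + 7 = 11.2.
E[θ|data] = k·x_m/(k−1) = 11.2·20.4/10.2 = 22.4000.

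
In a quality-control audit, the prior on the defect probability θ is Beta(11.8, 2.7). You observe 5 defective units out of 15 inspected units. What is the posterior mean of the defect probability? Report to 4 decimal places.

0.5695

The Beta prior is conjugate to a Binomial/Bernoulli likelihood; the update adds successes to α and failures to β.
Posterior: Beta(α+k, β+n−k) = Beta(11.8+5, 2.7+10) = Beta(16.8, 12.7).
Posterior mean = α/(α+β) = 16.8/29.5 = 0.5695.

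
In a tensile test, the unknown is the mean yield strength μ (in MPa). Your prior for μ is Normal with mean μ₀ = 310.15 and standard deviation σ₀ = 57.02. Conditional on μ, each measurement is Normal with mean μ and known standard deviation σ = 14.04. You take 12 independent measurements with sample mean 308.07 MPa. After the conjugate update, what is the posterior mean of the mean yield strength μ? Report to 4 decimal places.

For Normal data with known variance σ², a Normal(μ₀, σ₀²) prior on μ is conjugate. Posterior precision = 1/σ₀² + n/σ²; posterior mean is the precision-weighted average of μ₀ and x̄.
n·x̄ = 12·308.07 = 3696.84.
σ₀² = 57.02² = 3251.2804, σ² = 14.04² = 197.1216; σ² + n·σ₀² = 197.1216 + 12·3251.2804 = 39212.4864.
Posterior mean = (μ₀/σ₀² + n·x̄/σ²)/(1/σ₀² + n/σ²) = (σ²·μ₀ + σ₀²·n·x̄)/(σ² + n·σ₀²) = (197.1216·310.15 + 3251.2804·3696.84)/39212.4864 = 12080600.698176/39212.4864 = 308.0805.

308.0805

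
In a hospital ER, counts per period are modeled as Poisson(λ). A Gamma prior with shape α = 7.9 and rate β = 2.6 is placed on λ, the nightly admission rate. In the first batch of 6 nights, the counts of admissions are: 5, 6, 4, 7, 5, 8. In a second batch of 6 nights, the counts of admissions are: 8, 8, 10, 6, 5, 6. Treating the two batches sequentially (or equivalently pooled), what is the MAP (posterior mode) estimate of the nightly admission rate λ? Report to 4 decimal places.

With a Gamma(shape α, rate β) prior, the Poisson likelihood is conjugate: the posterior is Gamma(α + ΣXᵢ, β + n).
Batch 1: sum of counts S = 35 over n = 6 nights.
After batch 1: Gamma(α+S, β+n) = Gamma(7.9+35, 2.6+6) = Gamma(42.9, 8.6).
Batch 2: sum of counts S = 43 over n = 6 nights.
After batch 2: Gamma(α+S, β+n) = Gamma(42.9+43, 8.6+6) = Gamma(85.9, 14.6).
Mode of Gamma(α,β) for α≥1 is (α−1)/β = 84.9/14.6 = 5.8151.

5.8151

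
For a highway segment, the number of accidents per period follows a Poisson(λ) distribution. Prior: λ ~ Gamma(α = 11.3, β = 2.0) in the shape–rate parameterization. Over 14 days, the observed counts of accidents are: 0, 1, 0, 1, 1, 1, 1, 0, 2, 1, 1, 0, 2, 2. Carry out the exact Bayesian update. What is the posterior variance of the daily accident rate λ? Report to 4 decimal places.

0.0949

With a Gamma(shape α, rate β) prior, the Poisson likelihood is conjugate: the posterior is Gamma(α + ΣXᵢ, β + n).
Sum of counts S = 13 over n = 14 days.
Posterior: Gamma(α+S, β+n) = Gamma(11.3+13, 2.0+14) = Gamma(24.3, 16.0).
Var = α/β² = 24.3/16.0² = 0.0949.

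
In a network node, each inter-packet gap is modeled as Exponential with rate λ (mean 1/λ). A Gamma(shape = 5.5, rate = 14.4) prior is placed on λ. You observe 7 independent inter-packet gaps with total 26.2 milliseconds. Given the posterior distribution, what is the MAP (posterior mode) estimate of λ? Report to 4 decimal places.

0.2833

With a Gamma(shape α, rate β) prior on the exponential rate λ, the posterior after n observations with total T = Σxᵢ is Gamma(α+n, β+T).
Posterior: Gamma(5.5+7, 14.4+26.2) = Gamma(12.5, 40.6).
Mode = (α−1)/β = 0.2833.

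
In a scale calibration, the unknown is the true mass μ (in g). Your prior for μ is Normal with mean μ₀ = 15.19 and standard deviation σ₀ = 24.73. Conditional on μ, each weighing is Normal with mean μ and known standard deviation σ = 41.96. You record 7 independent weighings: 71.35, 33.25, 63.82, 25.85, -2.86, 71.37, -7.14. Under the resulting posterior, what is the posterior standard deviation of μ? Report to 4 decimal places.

For Normal data with known variance σ², a Normal(μ₀, σ₀²) prior on μ is conjugate. Posterior precision = 1/σ₀² + n/σ²; posterior mean is the precision-weighted average of μ₀ and x̄.
σ₀² = 24.73² = 611.5729, σ² = 41.96² = 1760.6416; σ² + n·σ₀² = 1760.6416 + 7·611.5729 = 6041.6519.
Posterior precision = 1/σ₀² + n/σ² = 1/611.5729 + 7/1760.6416 = (σ² + n·σ₀²)/(σ₀²σ²) = 6041.6519/(611.5729·1760.6416); posterior variance σₙ² = σ₀²σ²/(σ² + n·σ₀²) = 611.5729·1760.6416/6041.6519 = 178.222894.
Posterior SD = √σₙ² = √(611.5729·1760.6416/6041.6519) = 13.3500.

13.3500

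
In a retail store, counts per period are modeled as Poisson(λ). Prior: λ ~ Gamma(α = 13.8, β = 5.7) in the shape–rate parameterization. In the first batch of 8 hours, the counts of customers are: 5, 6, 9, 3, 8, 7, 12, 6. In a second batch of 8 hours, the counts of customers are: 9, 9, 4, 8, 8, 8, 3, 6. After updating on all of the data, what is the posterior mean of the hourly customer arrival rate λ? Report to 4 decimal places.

With a Gamma(shape α, rate β) prior, the Poisson likelihood is conjugate: the posterior is Gamma(α + ΣXᵢ, β + n).
Batch 1: sum of counts S = 56 over n = 8 hours.
After batch 1: Gamma(α+S, β+n) = Gamma(13.8+56, 5.7+8) = Gamma(69.8, 13.7).
Batch 2: sum of counts S = 55 over n = 8 hours.
After batch 2: Gamma(α+S, β+n) = Gamma(69.8+55, 13.7+8) = Gamma(124.8, 21.7).
Posterior mean = α/β = 124.8/21.7 = 5.7512.

5.7512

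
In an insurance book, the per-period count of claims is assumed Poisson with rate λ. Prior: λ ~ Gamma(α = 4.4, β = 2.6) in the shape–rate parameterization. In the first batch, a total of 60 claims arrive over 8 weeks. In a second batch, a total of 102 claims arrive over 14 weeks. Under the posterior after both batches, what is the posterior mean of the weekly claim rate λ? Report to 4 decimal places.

With a Gamma(shape α, rate β) prior, the Poisson likelihood is conjugate: the posterior is Gamma(α + ΣXᵢ, β + n).
After batch 1: Gamma(α+S, β+n) = Gamma(4.4+60, 2.6+8) = Gamma(64.4, 10.6).
After batch 2: Gamma(α+S, β+n) = Gamma(64.4+102, 10.6+14) = Gamma(166.4, 24.6).
Posterior mean = α/β = 166.4/24.6 = 6.7642.

6.7642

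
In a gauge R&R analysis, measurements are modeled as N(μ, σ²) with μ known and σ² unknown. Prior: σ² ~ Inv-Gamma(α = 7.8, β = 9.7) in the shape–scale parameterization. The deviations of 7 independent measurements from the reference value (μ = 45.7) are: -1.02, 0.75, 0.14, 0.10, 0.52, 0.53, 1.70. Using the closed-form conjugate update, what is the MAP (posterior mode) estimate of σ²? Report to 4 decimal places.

0.9949

With known mean μ and an Inverse-Gamma(α, β) prior on σ², the Normal likelihood is conjugate: posterior is Inv-Gamma(α + n/2, β + Σ(xᵢ−μ)²/2).
Σ(xᵢ−μ)² = (-1.02)² + (0.75)² + (0.14)² + (0.10)² + (0.52)² + (0.53)² + (1.70)² = 5.0738.
Posterior: Inv-Gamma(7.8 + 7/2, 9.7 + 5.0738/2) = Inv-Gamma(11.30, 12.23690).
Mode = β/(α+1) = 12.23690/12.30 = 0.9949.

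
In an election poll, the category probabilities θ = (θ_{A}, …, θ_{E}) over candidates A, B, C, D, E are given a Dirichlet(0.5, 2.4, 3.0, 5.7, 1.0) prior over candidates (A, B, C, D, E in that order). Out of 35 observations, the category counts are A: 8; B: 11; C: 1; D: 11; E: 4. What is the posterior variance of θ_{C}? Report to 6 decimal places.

The Dirichlet prior is conjugate to the Multinomial likelihood: each posterior αⱼ = prior αⱼ + observed count nⱼ.
Posterior concentration: (8.5, 13.4, 4.0, 16.7, 5.0), total = 47.6.
Var[θ_j] = α_j(Σα−α_j)/((Σα)²(Σα+1)) = 4.0·43.6/(47.6²·48.6) = 0.001584.

0.001584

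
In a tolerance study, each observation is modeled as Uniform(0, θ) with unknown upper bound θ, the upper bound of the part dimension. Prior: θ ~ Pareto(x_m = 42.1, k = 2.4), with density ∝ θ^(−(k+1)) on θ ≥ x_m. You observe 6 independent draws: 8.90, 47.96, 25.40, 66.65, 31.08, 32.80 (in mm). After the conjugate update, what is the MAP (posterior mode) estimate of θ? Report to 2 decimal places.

66.65

A Pareto(scale x_m, shape k) prior on the upper bound θ of Uniform(0, θ) is conjugate: posterior is Pareto(max(x_m, max xᵢ), k + n).
Sample maximum = 66.65; prior scale x_m = 42.1 → posterior scale = max = 66.65.
Posterior shape = 2.4 + 6 = 8.4.
The Pareto density is decreasing on [x_m, ∞), so the mode is x_m = 66.65.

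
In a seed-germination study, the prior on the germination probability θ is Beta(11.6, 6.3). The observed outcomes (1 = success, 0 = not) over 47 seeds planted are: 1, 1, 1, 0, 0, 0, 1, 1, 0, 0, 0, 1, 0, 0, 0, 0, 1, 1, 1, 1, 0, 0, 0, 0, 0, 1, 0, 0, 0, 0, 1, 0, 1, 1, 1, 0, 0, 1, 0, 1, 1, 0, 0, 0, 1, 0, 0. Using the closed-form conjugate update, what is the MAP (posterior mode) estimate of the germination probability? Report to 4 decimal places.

The Beta prior is conjugate to a Binomial/Bernoulli likelihood; the update adds successes to α and failures to β.
Posterior: Beta(α+k, β+n−k) = Beta(11.6+19, 6.3+28) = Beta(30.6, 34.3).
Mode of Beta(a,b) for a,b>1 is (a−1)/(a+b−2) = 29.6/62.9 = 0.4706.

0.4706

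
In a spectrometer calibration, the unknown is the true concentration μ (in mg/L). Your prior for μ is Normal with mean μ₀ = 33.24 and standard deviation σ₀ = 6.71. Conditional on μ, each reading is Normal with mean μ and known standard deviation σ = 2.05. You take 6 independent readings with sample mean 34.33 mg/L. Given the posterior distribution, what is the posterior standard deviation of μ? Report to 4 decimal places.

0.8305

For Normal data with known variance σ², a Normal(μ₀, σ₀²) prior on μ is conjugate. Posterior precision = 1/σ₀² + n/σ²; posterior mean is the precision-weighted average of μ₀ and x̄.
σ₀² = 6.71² = 45.0241, σ² = 2.05² = 4.2025; σ² + n·σ₀² = 4.2025 + 6·45.0241 = 274.3471.
Posterior precision = 1/σ₀² + n/σ² = 1/45.0241 + 6/4.2025 = (σ² + n·σ₀²)/(σ₀²σ²) = 274.3471/(45.0241·4.2025); posterior variance σₙ² = σ₀²σ²/(σ² + n·σ₀²) = 45.0241·4.2025/274.3471 = 0.689688.
Posterior SD = √σₙ² = √(45.0241·4.2025/274.3471) = 0.8305.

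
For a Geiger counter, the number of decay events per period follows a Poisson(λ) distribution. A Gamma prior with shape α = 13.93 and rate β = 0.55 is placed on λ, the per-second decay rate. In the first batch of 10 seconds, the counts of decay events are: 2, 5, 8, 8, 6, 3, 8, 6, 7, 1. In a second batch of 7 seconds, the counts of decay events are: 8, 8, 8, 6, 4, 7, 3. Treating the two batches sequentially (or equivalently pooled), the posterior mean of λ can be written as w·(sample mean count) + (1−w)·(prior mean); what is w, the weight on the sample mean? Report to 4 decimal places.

With a Gamma(shape α, rate β) prior, the Poisson likelihood is conjugate: the posterior is Gamma(α + ΣXᵢ, β + n).
Total number of seconds: n = 10 + 7 = 17.
Posterior mean = (α₀+S)/(β₀+n) = [n/(β₀+n)]·(S/n) + [β₀/(β₀+n)]·(α₀/β₀), so only n and β₀ enter the weight.
Weight on data w = n/(β₀+n) = 17/(0.55+17) = 17/17.55 = 0.9687.

0.9687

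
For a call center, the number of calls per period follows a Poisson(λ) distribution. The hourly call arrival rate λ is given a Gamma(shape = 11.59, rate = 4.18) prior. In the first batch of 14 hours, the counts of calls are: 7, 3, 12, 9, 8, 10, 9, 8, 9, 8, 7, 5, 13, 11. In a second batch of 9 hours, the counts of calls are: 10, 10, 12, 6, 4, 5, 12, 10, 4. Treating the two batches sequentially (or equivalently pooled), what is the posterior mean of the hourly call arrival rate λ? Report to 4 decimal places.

With a Gamma(shape α, rate β) prior, the Poisson likelihood is conjugate: the posterior is Gamma(α + ΣXᵢ, β + n).
Batch 1: sum of counts S = 119 over n = 14 hours.
After batch 1: Gamma(α+S, β+n) = Gamma(11.59+119, 4.18+14) = Gamma(130.59, 18.18).
Batch 2: sum of counts S = 73 over n = 9 hours.
After batch 2: Gamma(α+S, β+n) = Gamma(130.59+73, 18.18+9) = Gamma(203.59, 27.18).
Posterior mean = α/β = 203.59/27.18 = 7.4904.

7.4904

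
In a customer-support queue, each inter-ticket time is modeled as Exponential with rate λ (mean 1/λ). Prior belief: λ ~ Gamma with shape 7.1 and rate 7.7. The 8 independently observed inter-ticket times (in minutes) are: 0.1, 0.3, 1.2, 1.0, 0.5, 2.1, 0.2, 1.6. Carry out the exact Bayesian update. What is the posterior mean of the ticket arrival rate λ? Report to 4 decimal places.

With a Gamma(shape α, rate β) prior on the exponential rate λ, the posterior after n observations with total T = Σxᵢ is Gamma(α+n, β+T).
Sum of observations T = 7.0 minutes; n = 8.
Posterior: Gamma(7.1+8, 7.7+7.0) = Gamma(15.1, 14.7).
Posterior mean of λ = α/β = 15.1/14.7 = 1.0272.

1.0272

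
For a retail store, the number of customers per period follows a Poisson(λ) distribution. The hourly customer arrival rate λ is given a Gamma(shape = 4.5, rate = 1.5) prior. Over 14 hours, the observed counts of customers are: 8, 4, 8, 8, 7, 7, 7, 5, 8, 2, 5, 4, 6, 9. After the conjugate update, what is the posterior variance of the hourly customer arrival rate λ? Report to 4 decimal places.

0.3850

With a Gamma(shape α, rate β) prior, the Poisson likelihood is conjugate: the posterior is Gamma(α + ΣXᵢ, β + n).
Sum of counts S = 88 over n = 14 hours.
Posterior: Gamma(α+S, β+n) = Gamma(4.5+88, 1.5+14) = Gamma(92.5, 15.5).
Var = α/β² = 92.5/15.5² = 0.3850.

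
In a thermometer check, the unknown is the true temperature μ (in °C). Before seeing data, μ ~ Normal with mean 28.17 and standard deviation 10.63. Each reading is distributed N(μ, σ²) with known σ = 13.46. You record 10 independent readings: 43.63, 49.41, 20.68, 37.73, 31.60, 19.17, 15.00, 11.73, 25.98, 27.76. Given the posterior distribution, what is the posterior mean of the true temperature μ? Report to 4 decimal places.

28.2553

For Normal data with known variance σ², a Normal(μ₀, σ₀²) prior on μ is conjugate. Posterior precision = 1/σ₀² + n/σ²; posterior mean is the precision-weighted average of μ₀ and x̄.
Σxᵢ = 43.63 + 49.41 + 20.68 + 37.73 + 31.60 + 19.17 + 15.00 + 11.73 + 25.98 + 27.76 = 282.69, so n·x̄ = 282.69.
σ₀² = 10.63² = 112.9969, σ² = 13.46² = 181.1716; σ² + n·σ₀² = 181.1716 + 10·112.9969 = 1311.1406.
Posterior mean = (μ₀/σ₀² + n·x̄/σ²)/(1/σ₀² + n/σ²) = (σ²·μ₀ + σ₀²·n·x̄)/(σ² + n·σ₀²) = (181.1716·28.17 + 112.9969·282.69)/1311.1406 = 37046.697633/1311.1406 = 28.2553.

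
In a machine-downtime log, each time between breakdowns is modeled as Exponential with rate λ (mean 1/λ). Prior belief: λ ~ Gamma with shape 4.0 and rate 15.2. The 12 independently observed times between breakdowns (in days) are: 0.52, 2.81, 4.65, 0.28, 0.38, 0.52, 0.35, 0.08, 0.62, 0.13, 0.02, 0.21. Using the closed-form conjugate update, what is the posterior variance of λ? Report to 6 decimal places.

With a Gamma(shape α, rate β) prior on the exponential rate λ, the posterior after n observations with total T = Σxᵢ is Gamma(α+n, β+T).
Sum of observations T = 10.57 days; n = 12.
Posterior: Gamma(4.0+12, 15.2+10.57) = Gamma(16.0, 25.77).
Var = α/β² = 0.024093.

0.024093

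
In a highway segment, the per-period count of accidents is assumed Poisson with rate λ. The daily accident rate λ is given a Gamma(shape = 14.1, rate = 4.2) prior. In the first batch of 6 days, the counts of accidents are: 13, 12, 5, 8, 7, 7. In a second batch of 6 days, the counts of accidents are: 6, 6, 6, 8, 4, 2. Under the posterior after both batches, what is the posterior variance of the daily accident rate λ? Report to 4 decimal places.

0.3738

With a Gamma(shape α, rate β) prior, the Poisson likelihood is conjugate: the posterior is Gamma(α + ΣXᵢ, β + n).
Batch 1: sum of counts S = 52 over n = 6 days.
After batch 1: Gamma(α+S, β+n) = Gamma(14.1+52, 4.2+6) = Gamma(66.1, 10.2).
Batch 2: sum of counts S = 32 over n = 6 days.
After batch 2: Gamma(α+S, β+n) = Gamma(66.1+32, 10.2+6) = Gamma(98.1, 16.2).
Var = α/β² = 98.1/16.2² = 0.3738.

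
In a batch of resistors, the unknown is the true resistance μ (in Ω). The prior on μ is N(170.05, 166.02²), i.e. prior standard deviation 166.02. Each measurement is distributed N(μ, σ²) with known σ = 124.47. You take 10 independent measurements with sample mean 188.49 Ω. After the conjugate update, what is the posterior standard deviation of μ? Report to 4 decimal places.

38.2992

For Normal data with known variance σ², a Normal(μ₀, σ₀²) prior on μ is conjugate. Posterior precision = 1/σ₀² + n/σ²; posterior mean is the precision-weighted average of μ₀ and x̄.
σ₀² = 166.02² = 27562.6404, σ² = 124.47² = 15492.7809; σ² + n·σ₀² = 15492.7809 + 10·27562.6404 = 291119.1849.
Posterior precision = 1/σ₀² + n/σ² = 1/27562.6404 + 10/15492.7809 = (σ² + n·σ₀²)/(σ₀²σ²) = 291119.1849/(27562.6404·15492.7809); posterior variance σₙ² = σ₀²σ²/(σ² + n·σ₀²) = 27562.6404·15492.7809/291119.1849 = 1466.828608.
Posterior SD = √σₙ² = √(27562.6404·15492.7809/291119.1849) = 38.2992.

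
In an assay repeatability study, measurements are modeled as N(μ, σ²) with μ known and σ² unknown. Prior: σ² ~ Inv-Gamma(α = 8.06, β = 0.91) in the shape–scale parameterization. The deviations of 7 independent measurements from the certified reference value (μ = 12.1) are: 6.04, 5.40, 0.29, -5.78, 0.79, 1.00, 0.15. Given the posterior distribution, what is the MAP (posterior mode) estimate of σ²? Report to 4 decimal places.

4.0844

With known mean μ and an Inverse-Gamma(α, β) prior on σ², the Normal likelihood is conjugate: posterior is Inv-Gamma(α + n/2, β + Σ(xᵢ−μ)²/2).
Σ(xᵢ−μ)² = (6.04)² + (5.40)² + (0.29)² + (-5.78)² + (0.79)² + (1.00)² + (0.15)² = 100.7807.
Posterior: Inv-Gamma(8.06 + 7/2, 0.91 + 100.7807/2) = Inv-Gamma(11.56, 51.30035).
Mode = β/(α+1) = 51.30035/12.56 = 4.0844.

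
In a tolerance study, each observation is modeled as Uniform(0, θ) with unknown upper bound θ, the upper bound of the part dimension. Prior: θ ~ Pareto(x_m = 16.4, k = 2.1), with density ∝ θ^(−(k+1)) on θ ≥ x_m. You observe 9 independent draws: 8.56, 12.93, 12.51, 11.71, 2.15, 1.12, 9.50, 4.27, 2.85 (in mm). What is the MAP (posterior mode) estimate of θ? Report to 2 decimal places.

A Pareto(scale x_m, shape k) prior on the upper bound θ of Uniform(0, θ) is conjugate: posterior is Pareto(max(x_m, max xᵢ), k + n).
Sample maximum = 12.93; prior scale x_m = 16.4 → posterior scale = max = 16.40.
Posterior shape = 2.1 + 9 = 11.1.
The Pareto density is decreasing on [x_m, ∞), so the mode is x_m = 16.40.

16.40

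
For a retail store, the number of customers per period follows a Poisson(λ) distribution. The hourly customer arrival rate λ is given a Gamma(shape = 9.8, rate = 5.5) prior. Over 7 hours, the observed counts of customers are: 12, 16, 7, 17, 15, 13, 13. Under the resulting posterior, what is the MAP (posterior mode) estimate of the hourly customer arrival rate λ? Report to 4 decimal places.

With a Gamma(shape α, rate β) prior, the Poisson likelihood is conjugate: the posterior is Gamma(α + ΣXᵢ, β + n).
Sum of counts S = 93 over n = 7 hours.
Posterior: Gamma(α+S, β+n) = Gamma(9.8+93, 5.5+7) = Gamma(102.8, 12.5).
Mode of Gamma(α,β) for α≥1 is (α−1)/β = 101.8/12.5 = 8.1440.

8.1440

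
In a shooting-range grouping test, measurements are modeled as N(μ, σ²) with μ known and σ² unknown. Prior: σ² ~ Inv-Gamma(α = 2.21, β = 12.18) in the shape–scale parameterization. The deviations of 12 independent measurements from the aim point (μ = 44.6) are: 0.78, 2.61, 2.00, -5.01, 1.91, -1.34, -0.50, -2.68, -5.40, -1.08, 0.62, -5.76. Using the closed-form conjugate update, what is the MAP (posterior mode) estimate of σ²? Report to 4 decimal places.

With known mean μ and an Inverse-Gamma(α, β) prior on σ², the Normal likelihood is conjugate: posterior is Inv-Gamma(α + n/2, β + Σ(xᵢ−μ)²/2).
Σ(xᵢ−μ)² = (0.78)² + (2.61)² + (2.00)² + (-5.01)² + (1.91)² + (-1.34)² + (-0.50)² + (-2.68)² + (-5.40)² + (-1.08)² + (0.62)² + (-5.76)² = 113.2851.
Posterior: Inv-Gamma(2.21 + 12/2, 12.18 + 113.2851/2) = Inv-Gamma(8.21, 68.82255).
Mode = β/(α+1) = 68.82255/9.21 = 7.4726.

7.4726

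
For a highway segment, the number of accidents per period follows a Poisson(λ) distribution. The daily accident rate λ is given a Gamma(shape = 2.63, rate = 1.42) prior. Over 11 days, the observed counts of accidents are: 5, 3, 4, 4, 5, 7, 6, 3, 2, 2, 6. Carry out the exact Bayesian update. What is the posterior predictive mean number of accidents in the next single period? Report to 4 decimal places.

3.9960

With a Gamma(shape α, rate β) prior, the Poisson likelihood is conjugate: the posterior is Gamma(α + ΣXᵢ, β + n).
Sum of counts S = 47 over n = 11 days.
Posterior: Gamma(α+S, β+n) = Gamma(2.63+47, 1.42+11) = Gamma(49.63, 12.42).
The predictive distribution for one future period is NegBinom with mean α/β = 3.9960.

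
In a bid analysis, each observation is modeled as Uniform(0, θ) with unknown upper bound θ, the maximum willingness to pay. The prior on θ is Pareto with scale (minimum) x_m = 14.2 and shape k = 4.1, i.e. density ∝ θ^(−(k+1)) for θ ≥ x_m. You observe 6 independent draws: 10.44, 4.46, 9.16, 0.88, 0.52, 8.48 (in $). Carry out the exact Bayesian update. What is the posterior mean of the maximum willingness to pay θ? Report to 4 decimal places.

A Pareto(scale x_m, shape k) prior on the upper bound θ of Uniform(0, θ) is conjugate: posterior is Pareto(max(x_m, max xᵢ), k + n).
Sample maximum = 10.44; prior scale x_m = 14.2 → posterior scale = max = 14.20.
Posterior shape = 4.1 + 6 = 10.1.
E[θ|data] = k·x_m/(k−1) = 10.1·14.20/9.1 = 15.7604.

15.7604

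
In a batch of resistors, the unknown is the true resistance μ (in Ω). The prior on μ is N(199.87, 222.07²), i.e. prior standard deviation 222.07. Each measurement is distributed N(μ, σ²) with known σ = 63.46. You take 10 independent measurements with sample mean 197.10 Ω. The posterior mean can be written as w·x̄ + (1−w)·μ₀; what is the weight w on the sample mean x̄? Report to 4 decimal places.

0.9919

For Normal data with known variance σ², a Normal(μ₀, σ₀²) prior on μ is conjugate. Posterior precision = 1/σ₀² + n/σ²; posterior mean is the precision-weighted average of μ₀ and x̄.
σ₀² = 222.07² = 49315.0849, σ² = 63.46² = 4027.1716. Prior precision 1/σ₀² = 1/49315.0849; data precision n/σ² = 10/4027.1716.
w = (n/σ²)/(1/σ₀² + n/σ²) = n·σ₀²/(σ² + n·σ₀²) = 10·49315.0849/(4027.1716 + 10·49315.0849) = 493150.849/497178.0206 = 0.9919.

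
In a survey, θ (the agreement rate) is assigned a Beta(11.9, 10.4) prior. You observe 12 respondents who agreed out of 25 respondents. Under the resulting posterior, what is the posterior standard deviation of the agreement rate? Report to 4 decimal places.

0.0719

The Beta prior is conjugate to a Binomial/Bernoulli likelihood; the update adds successes to α and failures to β.
Posterior: Beta(α+k, β+n−k) = Beta(11.9+12, 10.4+13) = Beta(23.9, 23.4).
Var = αβ/((α+β)²(α+β+1)) = 23.9·23.4/(47.3²·48.3) = 0.00517541; SD = √0.00517541 = 0.0719.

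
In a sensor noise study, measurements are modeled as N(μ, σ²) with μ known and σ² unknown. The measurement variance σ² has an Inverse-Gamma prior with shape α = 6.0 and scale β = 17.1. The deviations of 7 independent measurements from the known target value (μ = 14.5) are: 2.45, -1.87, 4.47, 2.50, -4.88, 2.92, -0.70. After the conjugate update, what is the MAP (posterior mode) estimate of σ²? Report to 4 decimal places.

With known mean μ and an Inverse-Gamma(α, β) prior on σ², the Normal likelihood is conjugate: posterior is Inv-Gamma(α + n/2, β + Σ(xᵢ−μ)²/2).
Σ(xᵢ−μ)² = (2.45)² + (-1.87)² + (4.47)² + (2.50)² + (-4.88)² + (2.92)² + (-0.70)² = 68.5611.
Posterior: Inv-Gamma(6.0 + 7/2, 17.1 + 68.5611/2) = Inv-Gamma(9.50, 51.38055).
Mode = β/(α+1) = 51.38055/10.50 = 4.8934.

4.8934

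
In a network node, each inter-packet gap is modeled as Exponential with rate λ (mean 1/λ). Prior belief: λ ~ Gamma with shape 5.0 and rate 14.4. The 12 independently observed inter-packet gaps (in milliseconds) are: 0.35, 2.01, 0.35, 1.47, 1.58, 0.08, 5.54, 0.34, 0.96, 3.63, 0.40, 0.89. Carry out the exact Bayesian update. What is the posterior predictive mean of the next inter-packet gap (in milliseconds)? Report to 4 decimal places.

2.0000

With a Gamma(shape α, rate β) prior on the exponential rate λ, the posterior after n observations with total T = Σxᵢ is Gamma(α+n, β+T).
Sum of observations T = 17.60 milliseconds; n = 12.
Posterior: Gamma(5.0+12, 14.4+17.60) = Gamma(17.0, 32.00).
The predictive distribution for the next observation is Lomax; its mean is β/(α−1) = 32.00/16.0 = 2.0000.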